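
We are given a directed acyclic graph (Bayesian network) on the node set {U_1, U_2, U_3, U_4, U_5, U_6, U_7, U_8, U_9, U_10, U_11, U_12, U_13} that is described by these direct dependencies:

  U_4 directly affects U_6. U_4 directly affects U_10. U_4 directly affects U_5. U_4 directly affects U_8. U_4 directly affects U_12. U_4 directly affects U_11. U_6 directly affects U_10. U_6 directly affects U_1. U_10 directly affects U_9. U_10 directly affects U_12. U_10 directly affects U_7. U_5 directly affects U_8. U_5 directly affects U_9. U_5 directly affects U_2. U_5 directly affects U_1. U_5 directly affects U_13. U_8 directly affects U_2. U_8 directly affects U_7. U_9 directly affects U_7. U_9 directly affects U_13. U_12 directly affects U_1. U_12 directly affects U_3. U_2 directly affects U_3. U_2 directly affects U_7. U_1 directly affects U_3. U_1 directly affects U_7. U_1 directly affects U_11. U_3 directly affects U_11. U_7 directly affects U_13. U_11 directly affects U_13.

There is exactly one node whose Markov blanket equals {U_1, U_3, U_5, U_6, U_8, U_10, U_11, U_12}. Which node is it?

The target node must have every member of {U_1, U_3, U_5, U_6, U_8, U_10, U_11, U_12} as a parent, child, or co-parent, and no others.
Parents of U_4: none; children: U_5, U_6, U_8, U_10, U_11, U_12; co-parents: U_1, U_3, U_5, U_6, U_10.
These exactly cover the given set, so the node is U_4.

U_4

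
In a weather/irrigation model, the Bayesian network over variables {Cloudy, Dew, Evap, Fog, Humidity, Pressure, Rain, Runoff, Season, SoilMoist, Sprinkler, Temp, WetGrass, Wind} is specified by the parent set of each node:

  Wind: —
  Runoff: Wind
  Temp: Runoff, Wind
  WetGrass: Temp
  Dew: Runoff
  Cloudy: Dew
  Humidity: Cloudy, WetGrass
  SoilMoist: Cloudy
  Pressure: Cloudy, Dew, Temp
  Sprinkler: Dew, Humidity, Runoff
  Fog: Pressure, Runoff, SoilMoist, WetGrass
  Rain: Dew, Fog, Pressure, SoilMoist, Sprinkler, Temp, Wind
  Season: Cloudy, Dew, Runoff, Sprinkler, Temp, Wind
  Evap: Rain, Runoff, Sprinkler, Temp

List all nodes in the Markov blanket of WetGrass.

Pa(WetGrass) = {Temp}.
Ch(WetGrass) = {Fog, Humidity}.
Other parents of WetGrass's children:
  Humidity: Cloudy
  Fog: Pressure, Runoff, SoilMoist
So the Markov blanket of WetGrass is {Cloudy, Fog, Humidity, Pressure, Runoff, SoilMoist, Temp}.

{Cloudy, Fog, Humidity, Pressure, Runoff, SoilMoist, Temp}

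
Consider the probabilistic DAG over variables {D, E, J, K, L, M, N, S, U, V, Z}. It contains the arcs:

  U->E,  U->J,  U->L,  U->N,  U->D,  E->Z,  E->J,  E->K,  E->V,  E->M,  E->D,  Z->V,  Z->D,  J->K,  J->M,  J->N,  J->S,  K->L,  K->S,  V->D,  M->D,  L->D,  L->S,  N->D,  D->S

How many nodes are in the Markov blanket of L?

Parents of L: K, U.
Children of L: D, S.
Other parents of L's children:
  parents(D) \ {L} = {E, M, N, U, V, Z}.
  parents(S) \ {L} = {D, J, K}.
MB(L) = {D, E, J, K, M, N, S, U, V, Z}, which has 10 nodes.

10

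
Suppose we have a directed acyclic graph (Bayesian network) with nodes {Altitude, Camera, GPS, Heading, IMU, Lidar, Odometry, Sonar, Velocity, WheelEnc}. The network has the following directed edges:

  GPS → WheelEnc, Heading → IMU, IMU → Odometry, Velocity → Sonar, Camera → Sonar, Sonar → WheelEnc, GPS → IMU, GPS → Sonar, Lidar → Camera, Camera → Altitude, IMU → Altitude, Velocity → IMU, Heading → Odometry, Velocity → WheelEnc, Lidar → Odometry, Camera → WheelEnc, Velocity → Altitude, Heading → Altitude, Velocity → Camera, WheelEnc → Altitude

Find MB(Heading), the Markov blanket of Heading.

{Altitude, Camera, GPS, IMU, Lidar, Odometry, Velocity, WheelEnc}

Recall MB(v) = parents ∪ children ∪ spouses, where spouses are the other parents of v's children.
Pa(Heading) = {}.
Heading has children Altitude, IMU, Odometry.
For each child, the remaining parents (spouses of Heading):
  IMU also has parents GPS, Velocity.
  parents(Altitude) \ {Heading} = {Camera, IMU, Velocity, WheelEnc}.
  Odometry also has parents IMU, Lidar.
So the Markov blanket of Heading is {Altitude, Camera, GPS, IMU, Lidar, Odometry, Velocity, WheelEnc}.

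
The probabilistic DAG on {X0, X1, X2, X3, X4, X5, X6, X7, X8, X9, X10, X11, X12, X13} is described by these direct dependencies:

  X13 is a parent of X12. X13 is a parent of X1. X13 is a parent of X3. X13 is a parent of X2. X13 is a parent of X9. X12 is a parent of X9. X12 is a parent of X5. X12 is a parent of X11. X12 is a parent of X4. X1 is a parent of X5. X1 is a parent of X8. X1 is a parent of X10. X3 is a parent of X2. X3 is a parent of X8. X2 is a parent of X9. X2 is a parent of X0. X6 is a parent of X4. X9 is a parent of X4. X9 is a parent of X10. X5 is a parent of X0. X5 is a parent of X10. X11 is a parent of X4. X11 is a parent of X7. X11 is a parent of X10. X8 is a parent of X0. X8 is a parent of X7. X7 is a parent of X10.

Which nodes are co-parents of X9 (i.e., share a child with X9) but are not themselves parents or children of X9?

Children of X9: X4, X10.
  X4: X6, X11, X12
  X10: X1, X5, X7, X11
Excluding nodes already adjacent to X9 (X2, X4, X10, X12, X13), the co-parent-only contribution is {X1, X5, X6, X7, X11}.

{X1, X5, X6, X7, X11}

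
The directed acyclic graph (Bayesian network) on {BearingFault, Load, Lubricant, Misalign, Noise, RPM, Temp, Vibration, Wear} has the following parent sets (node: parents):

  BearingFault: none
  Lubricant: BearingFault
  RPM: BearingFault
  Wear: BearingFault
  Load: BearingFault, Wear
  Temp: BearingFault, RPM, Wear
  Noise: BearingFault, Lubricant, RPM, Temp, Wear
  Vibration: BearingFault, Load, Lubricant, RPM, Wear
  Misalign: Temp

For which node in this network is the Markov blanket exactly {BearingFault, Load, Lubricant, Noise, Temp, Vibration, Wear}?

RPM

The target node must have every member of {BearingFault, Load, Lubricant, Noise, Temp, Vibration, Wear} as a parent, child, or co-parent, and no others.
Parents of RPM: BearingFault; children: Noise, Temp, Vibration; co-parents: BearingFault, Load, Lubricant, Temp, Wear.
These exactly cover the given set, so the node is RPM.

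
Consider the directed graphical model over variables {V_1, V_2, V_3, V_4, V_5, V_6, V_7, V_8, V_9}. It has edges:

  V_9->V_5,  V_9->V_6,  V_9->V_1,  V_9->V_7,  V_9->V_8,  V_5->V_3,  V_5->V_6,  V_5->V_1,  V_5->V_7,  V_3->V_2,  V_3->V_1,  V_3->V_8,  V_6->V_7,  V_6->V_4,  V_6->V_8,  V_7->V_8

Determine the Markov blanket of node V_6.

{V_3, V_4, V_5, V_7, V_8, V_9}

Pa(V_6) = {V_5, V_9}.
V_6's children: V_4, V_7, V_8.
For each child, the remaining parents (spouses of V_6):
  V_7: V_5, V_9
  V_4: —
  V_8: V_3, V_7, V_9
MB(V_6) = {V_3, V_4, V_5, V_7, V_8, V_9}.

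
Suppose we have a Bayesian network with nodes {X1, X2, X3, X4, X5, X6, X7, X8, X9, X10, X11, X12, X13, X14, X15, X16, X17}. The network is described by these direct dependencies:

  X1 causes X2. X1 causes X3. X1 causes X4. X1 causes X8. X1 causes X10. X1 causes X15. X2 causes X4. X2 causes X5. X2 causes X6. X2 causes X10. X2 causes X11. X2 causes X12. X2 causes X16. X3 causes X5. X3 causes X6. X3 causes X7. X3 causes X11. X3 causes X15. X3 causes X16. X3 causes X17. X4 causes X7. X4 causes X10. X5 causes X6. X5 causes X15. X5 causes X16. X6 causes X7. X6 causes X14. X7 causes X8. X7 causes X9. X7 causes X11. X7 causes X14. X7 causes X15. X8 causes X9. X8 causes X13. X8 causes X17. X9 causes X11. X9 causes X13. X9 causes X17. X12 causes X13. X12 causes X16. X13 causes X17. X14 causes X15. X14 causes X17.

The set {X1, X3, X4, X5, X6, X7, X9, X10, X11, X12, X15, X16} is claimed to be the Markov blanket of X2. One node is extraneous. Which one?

The Markov blanket of a node is its parents, its children, and the other parents of its children.
Parents of X2: X1.
X2's children: X4, X5, X6, X10, X11, X12, X16.
Other parents of X2's children:
  X4: X1
  X5: X3
  X6: X3, X5
  X10: X1, X4
  X11: X3, X7, X9
  X12: —
  X16: X3, X5, X12
MB(X2) = {X1, X3, X4, X5, X6, X7, X9, X10, X11, X12, X16}.
X15 is neither a parent, child, nor co-parent of X2, so it does not belong.

X15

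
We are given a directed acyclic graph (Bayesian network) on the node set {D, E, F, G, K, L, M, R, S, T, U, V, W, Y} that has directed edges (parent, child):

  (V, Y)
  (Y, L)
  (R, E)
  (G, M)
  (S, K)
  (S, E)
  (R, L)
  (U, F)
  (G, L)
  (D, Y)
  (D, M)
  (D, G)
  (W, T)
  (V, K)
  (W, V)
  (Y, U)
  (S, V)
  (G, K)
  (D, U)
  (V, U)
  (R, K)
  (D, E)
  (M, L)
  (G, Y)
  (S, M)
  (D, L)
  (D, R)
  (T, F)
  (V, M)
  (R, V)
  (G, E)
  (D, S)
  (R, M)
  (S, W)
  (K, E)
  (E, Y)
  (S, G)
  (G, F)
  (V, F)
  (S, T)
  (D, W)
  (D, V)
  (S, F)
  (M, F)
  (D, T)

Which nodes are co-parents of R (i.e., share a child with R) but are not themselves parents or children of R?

{G, S, W, Y}

Children of R: E, K, L, M, V.
  V: D, S, W
  K: G, S, V
  E: D, G, K, S
  M: D, G, S, V
  L: D, G, M, Y
Excluding nodes already adjacent to R (D, E, K, L, M, V), the co-parent-only contribution is {G, S, W, Y}.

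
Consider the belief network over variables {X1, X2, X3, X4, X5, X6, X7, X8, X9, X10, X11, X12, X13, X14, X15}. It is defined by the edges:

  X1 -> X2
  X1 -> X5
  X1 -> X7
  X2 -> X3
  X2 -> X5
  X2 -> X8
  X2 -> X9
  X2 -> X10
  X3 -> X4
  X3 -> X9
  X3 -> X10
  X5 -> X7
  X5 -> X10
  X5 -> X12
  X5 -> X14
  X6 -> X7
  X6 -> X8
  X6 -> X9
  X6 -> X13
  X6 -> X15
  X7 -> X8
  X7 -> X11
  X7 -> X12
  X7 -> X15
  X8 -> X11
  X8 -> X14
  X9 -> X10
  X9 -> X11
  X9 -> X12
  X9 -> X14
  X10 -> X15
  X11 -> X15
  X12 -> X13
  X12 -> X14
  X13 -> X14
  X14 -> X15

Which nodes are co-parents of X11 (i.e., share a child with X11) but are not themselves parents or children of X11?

Children of X11: X15.
  X15: X6, X7, X10, X14
Excluding nodes already adjacent to X11 (X7, X8, X9, X15), the co-parent-only contribution is {X6, X10, X14}.

{X6, X10, X14}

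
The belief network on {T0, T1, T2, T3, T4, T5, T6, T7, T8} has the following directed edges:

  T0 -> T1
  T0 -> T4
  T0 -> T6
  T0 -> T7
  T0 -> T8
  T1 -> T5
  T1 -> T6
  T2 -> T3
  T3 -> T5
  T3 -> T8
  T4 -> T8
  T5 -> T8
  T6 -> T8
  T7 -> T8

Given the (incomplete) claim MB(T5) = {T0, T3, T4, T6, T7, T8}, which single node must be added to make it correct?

T1

A node's Markov blanket = Pa ∪ Ch ∪ (parents of Ch other than the node itself).
Parents of T5: T1, T3.
T5 has child T8.
Parents of each child, excluding T5:
  T8: T0, T3, T4, T6, T7
MB(T5) = {T0, T1, T3, T4, T6, T7, T8}.
Comparing with the claimed set, T1 is missing.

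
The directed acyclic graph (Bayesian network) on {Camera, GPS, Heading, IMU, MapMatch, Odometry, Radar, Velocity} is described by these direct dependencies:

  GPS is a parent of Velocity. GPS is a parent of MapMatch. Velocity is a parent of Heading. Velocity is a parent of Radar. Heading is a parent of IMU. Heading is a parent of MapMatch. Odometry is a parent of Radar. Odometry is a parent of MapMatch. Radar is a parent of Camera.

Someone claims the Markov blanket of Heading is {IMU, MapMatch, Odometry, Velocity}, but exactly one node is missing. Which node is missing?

GPS

Parents of Heading: Velocity.
Children of Heading: IMU, MapMatch.
Other parents of Heading's children:
  IMU: no additional parents.
  MapMatch also has parents GPS, Odometry.
MB(Heading) = {GPS, IMU, MapMatch, Odometry, Velocity}.
Comparing with the claimed set, GPS is missing.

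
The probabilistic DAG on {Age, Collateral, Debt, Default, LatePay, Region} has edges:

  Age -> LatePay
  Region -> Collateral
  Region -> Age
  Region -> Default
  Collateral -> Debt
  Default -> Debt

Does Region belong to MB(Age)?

Yes

Region is a parent of Age.
So Region ∈ MB(Age).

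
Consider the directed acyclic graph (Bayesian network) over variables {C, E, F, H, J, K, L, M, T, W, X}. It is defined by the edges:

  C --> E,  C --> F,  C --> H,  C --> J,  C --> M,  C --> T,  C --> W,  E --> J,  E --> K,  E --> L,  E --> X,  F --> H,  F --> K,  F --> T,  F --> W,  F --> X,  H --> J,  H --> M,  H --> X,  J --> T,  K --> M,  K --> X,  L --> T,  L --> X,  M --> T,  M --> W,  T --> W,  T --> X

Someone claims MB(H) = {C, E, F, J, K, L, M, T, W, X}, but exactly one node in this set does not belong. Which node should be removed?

The Markov blanket of a node is its parents, its children, and the other parents of its children.
H has children J, M, X.
Pa(H) = {C, F}.
Co-parents of H (other parents of its children):
  J: C, E
  M: C, K
  X: E, F, K, L, T
MB(H) = {C, E, F, J, K, L, M, T, X}.
W is neither a parent, child, nor co-parent of H, so it does not belong.

W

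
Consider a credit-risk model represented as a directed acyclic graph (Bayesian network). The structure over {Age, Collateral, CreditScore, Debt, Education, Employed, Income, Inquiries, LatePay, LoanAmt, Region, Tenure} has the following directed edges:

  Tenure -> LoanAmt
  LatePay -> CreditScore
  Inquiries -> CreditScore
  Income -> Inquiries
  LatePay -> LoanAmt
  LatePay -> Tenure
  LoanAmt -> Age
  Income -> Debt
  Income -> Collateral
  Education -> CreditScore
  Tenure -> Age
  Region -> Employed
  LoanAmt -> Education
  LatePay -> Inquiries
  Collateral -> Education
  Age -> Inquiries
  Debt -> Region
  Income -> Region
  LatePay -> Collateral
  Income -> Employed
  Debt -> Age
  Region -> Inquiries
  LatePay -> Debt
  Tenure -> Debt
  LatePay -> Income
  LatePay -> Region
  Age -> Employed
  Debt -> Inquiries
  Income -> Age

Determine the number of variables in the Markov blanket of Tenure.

5

By definition, MB(Tenure) is built from Tenure's parents, Tenure's children, and the co-parents of Tenure.
Pa(Tenure) = {LatePay}.
Tenure has children Age, Debt, LoanAmt.
Other parents of Tenure's children:
  parents(LoanAmt) \ {Tenure} = {LatePay}.
  Debt's other parents are Income, LatePay.
  Age also has parents Debt, Income, LoanAmt.
MB(Tenure) = {Age, Debt, Income, LatePay, LoanAmt}, which has 5 nodes.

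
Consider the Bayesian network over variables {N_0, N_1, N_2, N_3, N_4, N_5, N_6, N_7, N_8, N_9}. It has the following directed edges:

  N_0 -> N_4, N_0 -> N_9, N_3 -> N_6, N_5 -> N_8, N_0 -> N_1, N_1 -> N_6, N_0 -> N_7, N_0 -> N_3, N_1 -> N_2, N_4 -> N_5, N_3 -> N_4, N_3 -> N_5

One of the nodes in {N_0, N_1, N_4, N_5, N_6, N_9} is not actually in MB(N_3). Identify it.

The Markov blanket of a node is its parents, its children, and the other parents of its children.
N_3 has children N_4, N_5, N_6.
Parents of N_3: N_0.
Other parents of N_3's children:
  N_4's other parent is N_0.
  N_5's other parent is N_4.
  N_6 also has parent N_1.
MB(N_3) = {N_0, N_1, N_4, N_5, N_6}.
N_9 is neither a parent, child, nor co-parent of N_3, so it does not belong.

N_9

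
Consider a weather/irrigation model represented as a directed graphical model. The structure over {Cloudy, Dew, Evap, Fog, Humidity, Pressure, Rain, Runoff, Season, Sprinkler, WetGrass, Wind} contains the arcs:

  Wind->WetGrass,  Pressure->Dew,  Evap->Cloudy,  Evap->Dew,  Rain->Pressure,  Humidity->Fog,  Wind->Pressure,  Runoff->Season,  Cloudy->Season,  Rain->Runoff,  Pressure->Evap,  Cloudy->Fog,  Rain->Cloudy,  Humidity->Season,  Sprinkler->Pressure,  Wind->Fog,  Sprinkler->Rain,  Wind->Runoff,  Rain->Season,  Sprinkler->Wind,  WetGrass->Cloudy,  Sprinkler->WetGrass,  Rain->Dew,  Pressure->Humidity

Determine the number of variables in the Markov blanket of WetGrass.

5

The Markov blanket of a node is its parents, its children, and the other parents of its children.
WetGrass has child Cloudy.
WetGrass has parents Sprinkler, Wind.
Other parents of WetGrass's children:
  Cloudy: Evap, Rain
MB(WetGrass) = {Cloudy, Evap, Rain, Sprinkler, Wind}, which has 5 nodes.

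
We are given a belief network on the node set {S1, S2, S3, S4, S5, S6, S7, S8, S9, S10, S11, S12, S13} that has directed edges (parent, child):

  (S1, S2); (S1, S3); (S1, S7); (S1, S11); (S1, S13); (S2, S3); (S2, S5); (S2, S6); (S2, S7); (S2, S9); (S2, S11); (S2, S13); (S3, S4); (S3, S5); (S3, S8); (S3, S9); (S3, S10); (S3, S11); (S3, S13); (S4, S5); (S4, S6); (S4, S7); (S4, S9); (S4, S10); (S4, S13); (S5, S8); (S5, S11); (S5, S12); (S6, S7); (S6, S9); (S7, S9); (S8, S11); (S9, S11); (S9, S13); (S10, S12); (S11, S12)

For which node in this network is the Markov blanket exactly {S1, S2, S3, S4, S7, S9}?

The target node must have every member of {S1, S2, S3, S4, S7, S9} as a parent, child, or co-parent, and no others.
Parents of S6: S2, S4; children: S7, S9; co-parents: S1, S2, S3, S4, S7.
These exactly cover the given set, so the node is S6.

S6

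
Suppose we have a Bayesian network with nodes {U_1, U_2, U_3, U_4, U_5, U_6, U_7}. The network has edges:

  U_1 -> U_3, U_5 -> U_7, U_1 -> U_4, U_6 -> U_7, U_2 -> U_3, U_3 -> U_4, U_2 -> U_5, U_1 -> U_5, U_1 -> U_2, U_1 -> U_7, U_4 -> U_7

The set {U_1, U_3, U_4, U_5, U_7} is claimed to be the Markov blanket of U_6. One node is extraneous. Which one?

Recall MB(v) = parents ∪ children ∪ spouses, where spouses are the other parents of v's children.
U_6's parents: none.
Ch(U_6) = {U_7}.
Co-parents of U_6 (other parents of its children):
  U_7: U_1, U_4, U_5
MB(U_6) = {U_1, U_4, U_5, U_7}.
U_3 is neither a parent, child, nor co-parent of U_6, so it does not belong.

U_3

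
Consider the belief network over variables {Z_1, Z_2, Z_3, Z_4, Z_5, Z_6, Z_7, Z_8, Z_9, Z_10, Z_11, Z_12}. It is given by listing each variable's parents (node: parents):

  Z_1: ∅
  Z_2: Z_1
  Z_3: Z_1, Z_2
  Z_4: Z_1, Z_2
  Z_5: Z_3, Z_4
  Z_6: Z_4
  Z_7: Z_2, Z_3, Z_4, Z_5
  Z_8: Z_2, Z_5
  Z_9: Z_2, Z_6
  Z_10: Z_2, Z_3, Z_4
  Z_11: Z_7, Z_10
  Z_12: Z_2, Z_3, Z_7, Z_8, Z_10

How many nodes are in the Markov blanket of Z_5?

Recall MB(v) = parents ∪ children ∪ spouses, where spouses are the other parents of v's children.
Parents of Z_5: Z_3, Z_4.
Z_5 has children Z_7, Z_8.
Other parents of Z_5's children:
  Z_7 also has parents Z_2, Z_3, Z_4.
  Z_8 also has parent Z_2.
MB(Z_5) = {Z_2, Z_3, Z_4, Z_7, Z_8}, which has 5 nodes.

5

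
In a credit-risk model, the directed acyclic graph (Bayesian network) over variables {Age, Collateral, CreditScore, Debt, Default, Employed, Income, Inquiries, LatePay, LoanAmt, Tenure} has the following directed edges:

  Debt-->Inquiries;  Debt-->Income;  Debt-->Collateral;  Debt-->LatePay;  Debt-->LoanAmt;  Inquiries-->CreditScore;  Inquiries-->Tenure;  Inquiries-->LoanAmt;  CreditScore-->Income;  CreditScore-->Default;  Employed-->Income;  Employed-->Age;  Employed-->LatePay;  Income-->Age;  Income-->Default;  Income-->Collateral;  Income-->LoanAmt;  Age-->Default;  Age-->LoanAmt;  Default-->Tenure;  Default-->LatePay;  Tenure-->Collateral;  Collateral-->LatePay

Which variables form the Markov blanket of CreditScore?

By definition, MB(CreditScore) is built from CreditScore's parents, CreditScore's children, and the co-parents of CreditScore.
Parents of CreditScore: Inquiries.
CreditScore has children Default, Income.
Parents of each child, excluding CreditScore:
  Income also has parents Debt, Employed.
  parents(Default) \ {CreditScore} = {Age, Income}.
MB(CreditScore) = {Age, Debt, Default, Employed, Income, Inquiries}.

{Age, Debt, Default, Employed, Income, Inquiries}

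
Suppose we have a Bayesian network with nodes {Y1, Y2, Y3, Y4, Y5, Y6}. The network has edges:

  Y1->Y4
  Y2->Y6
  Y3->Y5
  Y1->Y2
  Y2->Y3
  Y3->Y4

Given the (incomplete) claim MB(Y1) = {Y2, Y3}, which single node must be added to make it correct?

Y4

Pa(Y1) = {}.
Y1's children: Y2, Y4.
Co-parents of Y1 (other parents of its children):
  Y2 has no other parent.
  Y4's other parent is Y3.
MB(Y1) = {Y2, Y3, Y4}.
Comparing with the claimed set, Y4 is missing.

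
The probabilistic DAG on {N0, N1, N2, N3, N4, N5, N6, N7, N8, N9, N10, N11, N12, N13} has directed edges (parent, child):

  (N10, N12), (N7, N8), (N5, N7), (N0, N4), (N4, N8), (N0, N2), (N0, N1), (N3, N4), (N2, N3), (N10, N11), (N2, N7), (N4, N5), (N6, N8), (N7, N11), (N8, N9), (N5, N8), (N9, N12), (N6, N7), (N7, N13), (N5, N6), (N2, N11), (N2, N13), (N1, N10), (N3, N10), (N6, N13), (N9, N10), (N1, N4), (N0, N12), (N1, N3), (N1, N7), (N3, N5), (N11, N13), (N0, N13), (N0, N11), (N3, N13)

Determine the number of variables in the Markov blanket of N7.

11

The Markov blanket of a node is its parents, its children, and the other parents of its children.
N7 has parents N1, N2, N5, N6.
N7's children: N8, N11, N13.
For each child, the remaining parents (spouses of N7):
  N8 also has parents N4, N5, N6.
  N11 also has parents N0, N2, N10.
  N13's other parents are N0, N2, N3, N6, N11.
MB(N7) = {N0, N1, N2, N3, N4, N5, N6, N8, N10, N11, N13}, which has 11 nodes.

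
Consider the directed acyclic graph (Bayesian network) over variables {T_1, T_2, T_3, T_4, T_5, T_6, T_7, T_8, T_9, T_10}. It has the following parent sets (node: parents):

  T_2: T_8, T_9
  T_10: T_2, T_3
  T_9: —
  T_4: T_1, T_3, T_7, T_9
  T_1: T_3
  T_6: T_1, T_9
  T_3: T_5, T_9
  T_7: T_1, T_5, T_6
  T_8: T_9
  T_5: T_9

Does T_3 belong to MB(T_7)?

Yes

T_3 is a co-parent of T_7: both are parents of T_4.
So T_3 ∈ MB(T_7).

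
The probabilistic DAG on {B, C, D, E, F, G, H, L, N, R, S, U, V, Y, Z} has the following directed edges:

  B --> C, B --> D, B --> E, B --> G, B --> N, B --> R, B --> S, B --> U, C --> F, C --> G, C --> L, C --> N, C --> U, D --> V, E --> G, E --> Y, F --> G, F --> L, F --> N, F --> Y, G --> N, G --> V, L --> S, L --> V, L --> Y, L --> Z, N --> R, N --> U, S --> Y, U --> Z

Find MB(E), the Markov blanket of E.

{B, C, F, G, L, S, Y}

Ch(E) = {G, Y}.
E's parents: B.
For each child, the remaining parents (spouses of E):
  G also has parents B, C, F.
  Y also has parents F, L, S.
Taking the union gives {B, C, F, G, L, S, Y}.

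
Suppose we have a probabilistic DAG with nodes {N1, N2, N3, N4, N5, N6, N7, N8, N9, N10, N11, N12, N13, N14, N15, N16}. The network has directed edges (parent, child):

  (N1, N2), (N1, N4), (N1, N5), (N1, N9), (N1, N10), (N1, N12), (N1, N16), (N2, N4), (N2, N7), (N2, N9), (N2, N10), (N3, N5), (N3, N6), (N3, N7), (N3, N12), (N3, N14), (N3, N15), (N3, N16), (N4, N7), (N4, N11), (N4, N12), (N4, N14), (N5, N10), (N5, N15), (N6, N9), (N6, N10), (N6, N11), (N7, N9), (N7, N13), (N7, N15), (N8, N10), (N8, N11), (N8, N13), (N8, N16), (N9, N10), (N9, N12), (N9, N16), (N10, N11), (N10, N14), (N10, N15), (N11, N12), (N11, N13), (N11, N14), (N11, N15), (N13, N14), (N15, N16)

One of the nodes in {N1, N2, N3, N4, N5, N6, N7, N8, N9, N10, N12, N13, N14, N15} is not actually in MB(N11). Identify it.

N11 has children N12, N13, N14, N15.
Parents of N11: N4, N6, N8, N10.
Other parents of N11's children:
  N12: N1, N3, N4, N9
  N13: N7, N8
  N14: N3, N4, N10, N13
  N15: N3, N5, N7, N10
MB(N11) = {N1, N3, N4, N5, N6, N7, N8, N9, N10, N12, N13, N14, N15}.
N2 is neither a parent, child, nor co-parent of N11, so it does not belong.

N2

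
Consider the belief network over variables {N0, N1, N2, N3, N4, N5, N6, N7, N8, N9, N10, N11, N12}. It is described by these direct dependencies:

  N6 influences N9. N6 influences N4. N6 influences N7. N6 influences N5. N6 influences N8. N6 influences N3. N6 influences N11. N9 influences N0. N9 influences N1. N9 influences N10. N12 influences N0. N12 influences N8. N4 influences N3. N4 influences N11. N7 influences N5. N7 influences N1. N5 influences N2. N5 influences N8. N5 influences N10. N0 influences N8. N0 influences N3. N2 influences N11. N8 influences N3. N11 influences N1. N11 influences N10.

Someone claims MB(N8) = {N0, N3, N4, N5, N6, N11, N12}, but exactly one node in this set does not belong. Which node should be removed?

By definition, MB(N8) is built from N8's parents, N8's children, and the co-parents of N8.
Pa(N8) = {N0, N5, N6, N12}.
N8 has child N3.
For each child, the remaining parents (spouses of N8):
  N3's other parents are N0, N4, N6.
MB(N8) = {N0, N3, N4, N5, N6, N12}.
N11 is neither a parent, child, nor co-parent of N8, so it does not belong.

N11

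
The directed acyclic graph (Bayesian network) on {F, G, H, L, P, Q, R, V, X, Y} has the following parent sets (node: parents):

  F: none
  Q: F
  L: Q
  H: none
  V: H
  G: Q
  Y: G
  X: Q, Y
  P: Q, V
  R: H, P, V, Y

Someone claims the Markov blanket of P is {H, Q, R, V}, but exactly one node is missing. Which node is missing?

Y

Recall MB(v) = parents ∪ children ∪ spouses, where spouses are the other parents of v's children.
Children of P: R.
Parents of P: Q, V.
Other parents of P's children:
  parents(R) \ {P} = {H, V, Y}.
MB(P) = {H, Q, R, V, Y}.
Comparing with the claimed set, Y is missing.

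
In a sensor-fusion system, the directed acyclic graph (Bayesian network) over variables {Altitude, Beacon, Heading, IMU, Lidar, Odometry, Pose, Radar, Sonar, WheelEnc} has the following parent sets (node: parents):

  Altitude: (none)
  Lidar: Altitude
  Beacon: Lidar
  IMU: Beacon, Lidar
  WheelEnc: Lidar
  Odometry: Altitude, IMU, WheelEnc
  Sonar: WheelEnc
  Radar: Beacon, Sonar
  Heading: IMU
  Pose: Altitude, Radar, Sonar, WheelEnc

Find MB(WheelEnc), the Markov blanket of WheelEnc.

{Altitude, IMU, Lidar, Odometry, Pose, Radar, Sonar}

Recall MB(v) = parents ∪ children ∪ spouses, where spouses are the other parents of v's children.
WheelEnc's parents: Lidar.
WheelEnc has children Odometry, Pose, Sonar.
Parents of each child, excluding WheelEnc:
  Odometry: Altitude, IMU
  Sonar: —
  Pose: Altitude, Radar, Sonar
So the Markov blanket of WheelEnc is {Altitude, IMU, Lidar, Odometry, Pose, Radar, Sonar}.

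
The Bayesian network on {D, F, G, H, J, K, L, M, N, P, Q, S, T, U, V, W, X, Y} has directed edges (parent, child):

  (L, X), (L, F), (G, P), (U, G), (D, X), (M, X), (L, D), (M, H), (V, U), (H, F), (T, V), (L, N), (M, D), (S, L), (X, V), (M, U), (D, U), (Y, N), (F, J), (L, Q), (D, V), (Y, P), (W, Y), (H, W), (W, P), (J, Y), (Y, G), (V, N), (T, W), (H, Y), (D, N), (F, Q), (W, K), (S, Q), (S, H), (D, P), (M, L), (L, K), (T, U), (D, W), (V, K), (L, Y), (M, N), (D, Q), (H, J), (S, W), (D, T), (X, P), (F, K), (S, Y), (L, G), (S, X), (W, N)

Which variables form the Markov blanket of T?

Parents of T: D.
T has children U, V, W.
Parents of each child, excluding T:
  V: D, X
  W: D, H, S
  U: D, M, V
So the Markov blanket of T is {D, H, M, S, U, V, W, X}.

{D, H, M, S, U, V, W, X}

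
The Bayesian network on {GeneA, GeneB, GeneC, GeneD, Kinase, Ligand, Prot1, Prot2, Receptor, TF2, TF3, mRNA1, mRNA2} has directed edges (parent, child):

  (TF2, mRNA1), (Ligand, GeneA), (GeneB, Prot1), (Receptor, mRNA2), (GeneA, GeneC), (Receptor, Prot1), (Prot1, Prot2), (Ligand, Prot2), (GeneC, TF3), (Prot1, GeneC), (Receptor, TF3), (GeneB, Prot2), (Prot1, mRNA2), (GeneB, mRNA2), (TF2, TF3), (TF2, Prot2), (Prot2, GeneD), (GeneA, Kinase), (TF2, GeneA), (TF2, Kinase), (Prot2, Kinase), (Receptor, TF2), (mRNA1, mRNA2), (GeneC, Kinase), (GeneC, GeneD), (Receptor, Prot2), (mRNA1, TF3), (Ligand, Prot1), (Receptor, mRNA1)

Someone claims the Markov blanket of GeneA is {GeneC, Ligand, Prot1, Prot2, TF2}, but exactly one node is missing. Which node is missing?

A node's Markov blanket = Pa ∪ Ch ∪ (parents of Ch other than the node itself).
Ch(GeneA) = {GeneC, Kinase}.
Pa(GeneA) = {Ligand, TF2}.
Other parents of GeneA's children:
  GeneC's other parent is Prot1.
  parents(Kinase) \ {GeneA} = {GeneC, Prot2, TF2}.
MB(GeneA) = {GeneC, Kinase, Ligand, Prot1, Prot2, TF2}.
Comparing with the claimed set, Kinase is missing.

Kinase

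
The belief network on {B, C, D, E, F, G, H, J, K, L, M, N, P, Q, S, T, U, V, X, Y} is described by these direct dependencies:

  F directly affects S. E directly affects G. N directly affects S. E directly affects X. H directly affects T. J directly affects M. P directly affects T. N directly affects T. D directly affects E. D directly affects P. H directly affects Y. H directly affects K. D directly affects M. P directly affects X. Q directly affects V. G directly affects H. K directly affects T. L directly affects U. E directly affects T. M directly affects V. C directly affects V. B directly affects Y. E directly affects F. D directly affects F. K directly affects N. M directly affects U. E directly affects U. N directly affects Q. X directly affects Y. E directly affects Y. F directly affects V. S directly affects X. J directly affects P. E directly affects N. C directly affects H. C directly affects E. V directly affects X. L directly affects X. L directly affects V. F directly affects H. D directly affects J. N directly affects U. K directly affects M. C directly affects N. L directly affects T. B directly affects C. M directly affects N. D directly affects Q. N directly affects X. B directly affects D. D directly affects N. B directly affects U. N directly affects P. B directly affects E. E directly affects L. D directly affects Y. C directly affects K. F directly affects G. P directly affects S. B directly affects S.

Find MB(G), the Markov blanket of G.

G has parents E, F.
G's children: H.
For each child, the remaining parents (spouses of G):
  parents(H) \ {G} = {C, F}.
So the Markov blanket of G is {C, E, F, H}.

{C, E, F, H}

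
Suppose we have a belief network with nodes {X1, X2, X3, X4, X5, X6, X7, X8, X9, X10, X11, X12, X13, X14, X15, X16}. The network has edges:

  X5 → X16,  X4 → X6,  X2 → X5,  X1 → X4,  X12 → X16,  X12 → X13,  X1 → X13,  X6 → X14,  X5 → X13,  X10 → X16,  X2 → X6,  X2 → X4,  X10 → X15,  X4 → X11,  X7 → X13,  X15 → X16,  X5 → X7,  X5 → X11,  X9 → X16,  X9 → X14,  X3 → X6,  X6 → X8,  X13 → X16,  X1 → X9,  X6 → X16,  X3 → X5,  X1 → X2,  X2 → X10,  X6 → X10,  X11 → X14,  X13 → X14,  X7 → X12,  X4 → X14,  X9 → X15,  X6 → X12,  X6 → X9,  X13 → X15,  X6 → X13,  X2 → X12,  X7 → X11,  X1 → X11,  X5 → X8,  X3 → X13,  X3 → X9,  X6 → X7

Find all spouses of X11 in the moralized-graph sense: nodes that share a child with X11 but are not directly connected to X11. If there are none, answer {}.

Children of X11: X14.
  X14's other parents are X4, X6, X9, X13.
Excluding nodes already adjacent to X11 (X1, X4, X5, X7, X14), the co-parent-only contribution is {X6, X9, X13}.

{X6, X9, X13}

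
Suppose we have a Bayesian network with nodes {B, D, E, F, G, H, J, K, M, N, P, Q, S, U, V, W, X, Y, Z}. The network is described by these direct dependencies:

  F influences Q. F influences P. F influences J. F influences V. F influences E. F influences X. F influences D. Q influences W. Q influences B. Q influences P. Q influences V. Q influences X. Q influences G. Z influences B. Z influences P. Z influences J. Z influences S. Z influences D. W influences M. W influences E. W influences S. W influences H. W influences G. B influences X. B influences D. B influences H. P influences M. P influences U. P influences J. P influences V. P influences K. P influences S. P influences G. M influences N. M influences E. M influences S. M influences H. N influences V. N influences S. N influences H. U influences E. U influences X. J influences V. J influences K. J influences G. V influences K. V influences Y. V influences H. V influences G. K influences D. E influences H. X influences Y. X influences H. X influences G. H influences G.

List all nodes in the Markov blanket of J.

{F, G, H, K, N, P, Q, V, W, X, Z}

Children of J: G, K, V.
Pa(J) = {F, P, Z}.
For each child, the remaining parents (spouses of J):
  V's other parents are F, N, P, Q.
  K's other parents are P, V.
  parents(G) \ {J} = {H, P, Q, V, W, X}.
So the Markov blanket of J is {F, G, H, K, N, P, Q, V, W, X, Z}.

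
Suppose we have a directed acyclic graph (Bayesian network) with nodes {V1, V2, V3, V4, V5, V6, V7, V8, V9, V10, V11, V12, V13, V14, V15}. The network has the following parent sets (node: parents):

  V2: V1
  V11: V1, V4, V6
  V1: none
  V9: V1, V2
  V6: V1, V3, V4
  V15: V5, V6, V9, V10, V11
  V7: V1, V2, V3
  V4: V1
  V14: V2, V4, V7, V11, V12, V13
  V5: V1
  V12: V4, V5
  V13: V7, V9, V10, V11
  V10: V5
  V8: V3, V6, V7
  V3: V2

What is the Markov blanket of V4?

{V1, V2, V3, V5, V6, V7, V11, V12, V13, V14}

A node's Markov blanket = Pa ∪ Ch ∪ (parents of Ch other than the node itself).
Ch(V4) = {V6, V11, V12, V14}.
V4 has parent V1.
Other parents of V4's children:
  parents(V6) \ {V4} = {V1, V3}.
  parents(V11) \ {V4} = {V1, V6}.
  parents(V12) \ {V4} = {V5}.
  V14's other parents are V2, V7, V11, V12, V13.
MB(V4) = {V1, V2, V3, V5, V6, V7, V11, V12, V13, V14}.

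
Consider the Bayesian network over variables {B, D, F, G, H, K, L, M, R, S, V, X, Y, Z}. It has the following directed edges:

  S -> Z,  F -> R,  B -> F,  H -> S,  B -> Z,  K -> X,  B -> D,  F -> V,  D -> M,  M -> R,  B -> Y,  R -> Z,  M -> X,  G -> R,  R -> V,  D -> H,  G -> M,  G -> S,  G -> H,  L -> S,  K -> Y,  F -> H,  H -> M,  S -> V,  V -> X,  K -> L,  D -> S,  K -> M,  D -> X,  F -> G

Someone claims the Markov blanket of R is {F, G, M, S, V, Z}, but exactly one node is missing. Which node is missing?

A node's Markov blanket = Pa ∪ Ch ∪ (parents of Ch other than the node itself).
Pa(R) = {F, G, M}.
Children of R: V, Z.
Other parents of R's children:
  V: F, S
  Z: B, S
MB(R) = {B, F, G, M, S, V, Z}.
Comparing with the claimed set, B is missing.

B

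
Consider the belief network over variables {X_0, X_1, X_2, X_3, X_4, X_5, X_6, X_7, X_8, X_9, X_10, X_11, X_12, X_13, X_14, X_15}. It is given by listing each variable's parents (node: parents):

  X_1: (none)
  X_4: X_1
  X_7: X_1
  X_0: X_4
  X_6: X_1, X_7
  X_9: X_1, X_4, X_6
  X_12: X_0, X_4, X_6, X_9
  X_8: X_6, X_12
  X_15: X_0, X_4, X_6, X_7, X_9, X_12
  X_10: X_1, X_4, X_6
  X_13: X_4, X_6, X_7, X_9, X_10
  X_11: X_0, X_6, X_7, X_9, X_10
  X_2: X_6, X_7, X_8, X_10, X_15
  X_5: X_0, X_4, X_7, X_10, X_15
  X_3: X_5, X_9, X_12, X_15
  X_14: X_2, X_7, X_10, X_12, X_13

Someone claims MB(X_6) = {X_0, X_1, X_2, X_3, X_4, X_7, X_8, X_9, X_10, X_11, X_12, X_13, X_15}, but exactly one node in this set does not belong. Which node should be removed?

Ch(X_6) = {X_2, X_8, X_9, X_10, X_11, X_12, X_13, X_15}.
X_6's parents: X_1, X_7.
For each child, the remaining parents (spouses of X_6):
  X_9's other parents are X_1, X_4.
  X_12 also has parents X_0, X_4, X_9.
  X_8 also has parent X_12.
  X_15 also has parents X_0, X_4, X_7, X_9, X_12.
  X_10's other parents are X_1, X_4.
  X_13 also has parents X_4, X_7, X_9, X_10.
  parents(X_11) \ {X_6} = {X_0, X_7, X_9, X_10}.
  X_2 also has parents X_7, X_8, X_10, X_15.
MB(X_6) = {X_0, X_1, X_2, X_4, X_7, X_8, X_9, X_10, X_11, X_12, X_13, X_15}.
X_3 is neither a parent, child, nor co-parent of X_6, so it does not belong.

X_3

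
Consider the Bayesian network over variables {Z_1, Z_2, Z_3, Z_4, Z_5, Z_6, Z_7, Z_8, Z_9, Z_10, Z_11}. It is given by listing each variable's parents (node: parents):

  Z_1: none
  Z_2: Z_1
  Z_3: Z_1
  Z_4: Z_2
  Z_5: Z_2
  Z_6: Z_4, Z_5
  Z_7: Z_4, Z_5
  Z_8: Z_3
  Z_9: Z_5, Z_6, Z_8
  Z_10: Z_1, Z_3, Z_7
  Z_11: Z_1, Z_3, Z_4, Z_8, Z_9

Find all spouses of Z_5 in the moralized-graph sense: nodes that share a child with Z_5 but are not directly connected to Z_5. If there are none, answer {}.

{Z_4, Z_8}

Children of Z_5: Z_6, Z_7, Z_9.
  Z_6: Z_4
  Z_7: Z_4
  Z_9: Z_6, Z_8
Excluding nodes already adjacent to Z_5 (Z_2, Z_6, Z_7, Z_9), the co-parent-only contribution is {Z_4, Z_8}.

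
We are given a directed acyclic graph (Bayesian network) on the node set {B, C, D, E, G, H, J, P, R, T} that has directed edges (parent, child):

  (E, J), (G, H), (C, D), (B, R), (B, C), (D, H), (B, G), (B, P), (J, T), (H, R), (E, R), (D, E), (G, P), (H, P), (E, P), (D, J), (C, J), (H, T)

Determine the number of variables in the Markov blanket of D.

5

The Markov blanket of a node is its parents, its children, and the other parents of its children.
Ch(D) = {E, H, J}.
D has parent C.
For each child, the remaining parents (spouses of D):
  E: —
  H: G
  J: C, E
MB(D) = {C, E, G, H, J}, which has 5 nodes.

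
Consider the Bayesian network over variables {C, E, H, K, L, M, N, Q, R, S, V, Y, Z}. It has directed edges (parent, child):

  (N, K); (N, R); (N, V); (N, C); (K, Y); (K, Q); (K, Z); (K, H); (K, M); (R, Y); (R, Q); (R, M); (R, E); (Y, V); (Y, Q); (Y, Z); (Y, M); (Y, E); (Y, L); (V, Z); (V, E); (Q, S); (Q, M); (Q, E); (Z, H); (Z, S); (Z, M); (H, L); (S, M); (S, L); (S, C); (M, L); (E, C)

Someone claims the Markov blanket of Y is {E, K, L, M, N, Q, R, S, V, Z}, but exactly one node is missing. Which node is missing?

H

Children of Y: E, L, M, Q, V, Z.
Pa(Y) = {K, R}.
For each child, the remaining parents (spouses of Y):
  parents(V) \ {Y} = {N}.
  parents(Q) \ {Y} = {K, R}.
  Z also has parents K, V.
  parents(M) \ {Y} = {K, Q, R, S, Z}.
  E's other parents are Q, R, V.
  L also has parents H, M, S.
MB(Y) = {E, H, K, L, M, N, Q, R, S, V, Z}.
Comparing with the claimed set, H is missing.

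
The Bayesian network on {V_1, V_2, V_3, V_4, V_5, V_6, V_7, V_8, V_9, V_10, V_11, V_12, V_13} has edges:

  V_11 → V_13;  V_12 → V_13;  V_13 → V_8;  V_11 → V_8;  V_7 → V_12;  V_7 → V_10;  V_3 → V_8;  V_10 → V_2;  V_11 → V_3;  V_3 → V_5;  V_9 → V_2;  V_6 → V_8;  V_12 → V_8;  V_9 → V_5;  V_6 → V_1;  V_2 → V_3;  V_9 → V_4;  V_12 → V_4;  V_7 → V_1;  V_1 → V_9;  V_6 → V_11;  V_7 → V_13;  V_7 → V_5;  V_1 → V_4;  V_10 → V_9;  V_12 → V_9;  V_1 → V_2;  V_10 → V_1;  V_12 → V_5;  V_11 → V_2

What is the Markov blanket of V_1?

By definition, MB(V_1) is built from V_1's parents, V_1's children, and the co-parents of V_1.
V_1 has parents V_6, V_7, V_10.
Children of V_1: V_2, V_4, V_9.
For each child, the remaining parents (spouses of V_1):
  V_9: V_10, V_12
  V_2: V_9, V_10, V_11
  V_4: V_9, V_12
MB(V_1) = {V_2, V_4, V_6, V_7, V_9, V_10, V_11, V_12}.

{V_2, V_4, V_6, V_7, V_9, V_10, V_11, V_12}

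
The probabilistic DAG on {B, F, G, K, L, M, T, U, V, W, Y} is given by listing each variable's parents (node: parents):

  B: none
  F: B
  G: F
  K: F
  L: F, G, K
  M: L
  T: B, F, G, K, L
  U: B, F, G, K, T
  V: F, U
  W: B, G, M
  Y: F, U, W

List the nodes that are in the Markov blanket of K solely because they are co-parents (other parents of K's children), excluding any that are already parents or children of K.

{B, G}

Children of K: L, T, U.
  L: F, G
  T: B, F, G, L
  U: B, F, G, T
Excluding nodes already adjacent to K (F, L, T, U), the co-parent-only contribution is {B, G}.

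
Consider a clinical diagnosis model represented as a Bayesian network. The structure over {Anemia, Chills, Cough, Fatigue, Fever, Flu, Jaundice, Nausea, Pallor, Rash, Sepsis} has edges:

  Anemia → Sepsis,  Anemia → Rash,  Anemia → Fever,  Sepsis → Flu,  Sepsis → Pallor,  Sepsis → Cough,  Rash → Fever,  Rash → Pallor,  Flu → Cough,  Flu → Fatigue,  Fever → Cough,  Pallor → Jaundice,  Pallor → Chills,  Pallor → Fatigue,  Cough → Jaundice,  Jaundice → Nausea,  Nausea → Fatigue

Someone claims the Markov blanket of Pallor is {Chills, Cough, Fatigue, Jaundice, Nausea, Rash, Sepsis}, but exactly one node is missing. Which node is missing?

Pallor's parents: Rash, Sepsis.
Children of Pallor: Chills, Fatigue, Jaundice.
Other parents of Pallor's children:
  parents(Jaundice) \ {Pallor} = {Cough}.
  Chills has no other parent.
  Fatigue also has parents Flu, Nausea.
MB(Pallor) = {Chills, Cough, Fatigue, Flu, Jaundice, Nausea, Rash, Sepsis}.
Comparing with the claimed set, Flu is missing.

Flu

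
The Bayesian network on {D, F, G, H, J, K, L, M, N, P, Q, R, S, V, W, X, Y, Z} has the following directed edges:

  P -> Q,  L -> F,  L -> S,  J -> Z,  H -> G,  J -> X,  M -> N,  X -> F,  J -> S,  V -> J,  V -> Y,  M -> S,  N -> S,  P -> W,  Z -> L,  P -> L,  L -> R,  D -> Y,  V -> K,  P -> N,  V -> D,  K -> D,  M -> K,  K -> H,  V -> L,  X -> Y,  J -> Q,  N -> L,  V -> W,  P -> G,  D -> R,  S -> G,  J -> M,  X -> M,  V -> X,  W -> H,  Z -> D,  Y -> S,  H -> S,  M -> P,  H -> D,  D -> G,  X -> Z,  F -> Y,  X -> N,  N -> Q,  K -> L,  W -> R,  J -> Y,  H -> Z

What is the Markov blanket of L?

A node's Markov blanket = Pa ∪ Ch ∪ (parents of Ch other than the node itself).
L's children: F, R, S.
L has parents K, N, P, V, Z.
Parents of each child, excluding L:
  R: D, W
  F: X
  S: H, J, M, N, Y
So the Markov blanket of L is {D, F, H, J, K, M, N, P, R, S, V, W, X, Y, Z}.

{D, F, H, J, K, M, N, P, R, S, V, W, X, Y, Z}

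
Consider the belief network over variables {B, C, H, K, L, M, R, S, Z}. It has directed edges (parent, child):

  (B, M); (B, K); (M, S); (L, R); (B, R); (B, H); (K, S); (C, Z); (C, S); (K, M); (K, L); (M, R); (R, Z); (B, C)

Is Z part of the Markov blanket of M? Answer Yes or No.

The Markov blanket of a node is its parents, its children, and the other parents of its children.
Parents of M: B, K.
Children of M: R, S.
Co-parents of M (other parents of its children):
  R also has parents B, L.
  S also has parents C, K.
MB(M) = {B, C, K, L, R, S}; Z is not in this set.

No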